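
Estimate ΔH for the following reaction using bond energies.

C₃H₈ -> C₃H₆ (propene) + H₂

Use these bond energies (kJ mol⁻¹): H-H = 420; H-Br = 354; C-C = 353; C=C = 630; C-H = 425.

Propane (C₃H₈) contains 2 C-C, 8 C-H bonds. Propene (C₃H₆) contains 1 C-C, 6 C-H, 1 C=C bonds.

Bonds broken (reactants):
  C-C: 2 × 353 = 706
  C-H: 8 × 425 = 3400
  Σ(broken) = 4106 kJ
Bonds formed (products):
  C-C: 1 × 353 = 353
  C-H: 6 × 425 = 2550
  C=C: 1 × 630 = 630
  H-H: 1 × 420 = 420
  Σ(formed) = 3953 kJ
ΔH = Σ(broken) − Σ(formed) = 4106 − 3953 = +153 kJ

ΔH ≈ +153 kJ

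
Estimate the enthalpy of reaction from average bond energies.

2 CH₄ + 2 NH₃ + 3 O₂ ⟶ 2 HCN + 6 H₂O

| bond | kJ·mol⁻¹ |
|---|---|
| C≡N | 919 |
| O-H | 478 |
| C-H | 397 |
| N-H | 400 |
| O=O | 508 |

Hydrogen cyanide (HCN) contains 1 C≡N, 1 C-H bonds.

ΔH ≈ −1268 kJ

Bonds broken (reactants):
  C-H: 8 × 397 = 3176
  N-H: 6 × 400 = 2400
  O=O: 3 × 508 = 1524
  Σ(broken) = 7100 kJ
Bonds formed (products):
  C≡N: 2 × 919 = 1838
  C-H: 2 × 397 = 794
  O-H: 12 × 478 = 5736
  Σ(formed) = 8368 kJ
ΔH = Σ(broken) − Σ(formed) = 7100 − 8368 = −1268 kJ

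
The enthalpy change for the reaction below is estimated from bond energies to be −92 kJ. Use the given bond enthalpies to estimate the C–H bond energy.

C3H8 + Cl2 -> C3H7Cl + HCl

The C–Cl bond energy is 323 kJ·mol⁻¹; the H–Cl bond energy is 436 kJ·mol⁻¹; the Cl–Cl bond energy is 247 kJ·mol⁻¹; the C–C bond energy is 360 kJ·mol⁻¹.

D(C–H) ≈ 420 kJ/mol

Let D be the C–H bond energy.
Σ(broken) = 2×360 + 8×D + 1×247 = 967 + 8D
Σ(formed) = 2×360 + 1×323 + 7×D + 1×436 = 1479 + 7D
ΔH = Σ(broken) − Σ(formed) = (967 + 8D) − (1479 + 7D) = −512 + D
Setting this equal to −92 kJ gives D = 420 kJ/mol.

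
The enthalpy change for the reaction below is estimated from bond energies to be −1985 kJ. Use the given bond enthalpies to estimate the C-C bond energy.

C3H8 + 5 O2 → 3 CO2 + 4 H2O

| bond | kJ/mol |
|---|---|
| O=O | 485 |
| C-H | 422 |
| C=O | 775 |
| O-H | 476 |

Let D be the C-C bond energy.
Σ(broken) = 2×D + 8×422 + 5×485 = 5801 + 2D
Σ(formed) = 6×775 + 8×476 = 8458
ΔH = Σ(broken) − Σ(formed) = (5801 + 2D) − (8458) = −2657 + 2D
Setting this equal to −1985 kJ gives 2D = 672, so D = 336 kJ/mol.

D(C-C) ≈ 336 kJ/mol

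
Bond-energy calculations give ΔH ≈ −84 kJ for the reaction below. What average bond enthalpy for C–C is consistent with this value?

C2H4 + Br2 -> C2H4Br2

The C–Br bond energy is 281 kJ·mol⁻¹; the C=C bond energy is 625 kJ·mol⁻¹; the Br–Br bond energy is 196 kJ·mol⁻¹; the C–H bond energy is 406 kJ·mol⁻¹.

D(C–C) ≈ 343 kJ/mol

Let D be the C–C bond energy.
Σ(broken) = 1×196 + 4×406 + 1×625 = 2445
Σ(formed) = 2×281 + 1×D + 4×406 = 2186 + D
ΔH = Σ(broken) − Σ(formed) = (2445) − (2186 + D) = +259 − D
Setting this equal to −84 kJ gives D = 343 kJ/mol.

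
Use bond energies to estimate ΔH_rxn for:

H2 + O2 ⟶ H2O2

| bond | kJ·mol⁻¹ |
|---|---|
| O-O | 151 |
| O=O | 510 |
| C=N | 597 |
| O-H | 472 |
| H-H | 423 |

Bonds broken (reactants):
  H-H: 1 × 423 = 423
  O=O: 1 × 510 = 510
  Σ(broken) = 933 kJ
Bonds formed (products):
  O-H: 2 × 472 = 944
  O-O: 1 × 151 = 151
  Σ(formed) = 1095 kJ
ΔH = Σ(broken) − Σ(formed) = 933 − 1095 = −162 kJ

ΔH ≈ −162 kJ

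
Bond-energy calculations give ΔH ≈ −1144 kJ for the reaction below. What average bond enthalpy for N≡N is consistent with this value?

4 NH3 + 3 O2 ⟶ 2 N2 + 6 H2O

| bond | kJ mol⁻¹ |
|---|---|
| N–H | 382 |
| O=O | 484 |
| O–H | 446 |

Let D be the N≡N bond energy.
Σ(broken) = 12×382 + 3×484 = 6036
Σ(formed) = 2×D + 12×446 = 5352 + 2D
ΔH = Σ(broken) − Σ(formed) = (6036) − (5352 + 2D) = +684 − 2D
Setting this equal to −1144 kJ gives 2D = 1828, so D = 914 kJ/mol.

D(N≡N) ≈ 914 kJ/mol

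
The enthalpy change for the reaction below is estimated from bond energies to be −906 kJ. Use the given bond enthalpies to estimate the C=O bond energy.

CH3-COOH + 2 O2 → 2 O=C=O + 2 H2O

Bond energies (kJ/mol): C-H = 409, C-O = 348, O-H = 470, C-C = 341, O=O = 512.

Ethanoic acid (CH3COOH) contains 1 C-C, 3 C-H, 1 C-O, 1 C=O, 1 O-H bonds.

Let D be the C=O bond energy.
Σ(broken) = 1×341 + 3×409 + 1×348 + 1×D + 1×470 + 2×512 = 3410 + D
Σ(formed) = 4×D + 4×470 = 1880 + 4D
ΔH = Σ(broken) − Σ(formed) = (3410 + D) − (1880 + 4D) = +1530 − 3D
Setting this equal to −906 kJ gives 3D = 2436, so D = 812 kJ/mol.

D(C=O) ≈ 812 kJ/mol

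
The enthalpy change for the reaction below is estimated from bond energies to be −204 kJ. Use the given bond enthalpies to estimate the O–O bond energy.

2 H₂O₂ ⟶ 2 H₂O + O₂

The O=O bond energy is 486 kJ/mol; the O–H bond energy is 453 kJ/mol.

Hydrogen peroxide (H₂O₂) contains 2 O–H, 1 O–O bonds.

D(O–O) ≈ 141 kJ/mol

Let D be the O–O bond energy.
Σ(broken) = 4×453 + 2×D = 1812 + 2D
Σ(formed) = 4×453 + 1×486 = 2298
ΔH = Σ(broken) − Σ(formed) = (1812 + 2D) − (2298) = −486 + 2D
Setting this equal to −204 kJ gives 2D = 282, so D = 141 kJ/mol.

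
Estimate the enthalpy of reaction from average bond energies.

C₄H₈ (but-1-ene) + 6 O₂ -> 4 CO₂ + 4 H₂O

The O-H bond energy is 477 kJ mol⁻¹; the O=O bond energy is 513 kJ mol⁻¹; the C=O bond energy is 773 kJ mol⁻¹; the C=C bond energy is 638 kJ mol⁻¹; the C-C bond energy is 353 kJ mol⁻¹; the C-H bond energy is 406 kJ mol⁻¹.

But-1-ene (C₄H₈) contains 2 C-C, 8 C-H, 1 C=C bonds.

Bonds broken (reactants):
  C-C: 2 × 353 = 706
  C-H: 8 × 406 = 3248
  C=C: 1 × 638 = 638
  O=O: 6 × 513 = 3078
  Σ(broken) = 7670 kJ
Bonds formed (products):
  C=O: 8 × 773 = 6184
  O-H: 8 × 477 = 3816
  Σ(formed) = 10000 kJ
ΔH = Σ(broken) − Σ(formed) = 7670 − 10000 = −2330 kJ

ΔH ≈ −2330 kJ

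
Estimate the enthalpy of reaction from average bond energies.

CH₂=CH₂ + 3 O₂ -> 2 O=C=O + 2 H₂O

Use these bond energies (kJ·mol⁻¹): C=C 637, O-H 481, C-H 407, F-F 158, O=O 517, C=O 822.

Bonds broken (reactants):
  C-H: 4 × 407 = 1628
  C=C: 1 × 637 = 637
  O=O: 3 × 517 = 1551
  Σ(broken) = 3816 kJ
Bonds formed (products):
  C=O: 4 × 822 = 3288
  O-H: 4 × 481 = 1924
  Σ(formed) = 5212 kJ
ΔH = Σ(broken) − Σ(formed) = 3816 − 5212 = −1396 kJ

ΔH ≈ −1396 kJ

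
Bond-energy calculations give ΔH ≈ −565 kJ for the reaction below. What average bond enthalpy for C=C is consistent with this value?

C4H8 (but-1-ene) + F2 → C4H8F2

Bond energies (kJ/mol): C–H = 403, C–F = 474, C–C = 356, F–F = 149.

Let D be the C=C bond energy.
Σ(broken) = 2×356 + 8×403 + 1×D + 1×149 = 4085 + D
Σ(formed) = 3×356 + 2×474 + 8×403 = 5240
ΔH = Σ(broken) − Σ(formed) = (4085 + D) − (5240) = −1155 + D
Setting this equal to −565 kJ gives D = 590 kJ/mol.

D(C=C) ≈ 590 kJ/mol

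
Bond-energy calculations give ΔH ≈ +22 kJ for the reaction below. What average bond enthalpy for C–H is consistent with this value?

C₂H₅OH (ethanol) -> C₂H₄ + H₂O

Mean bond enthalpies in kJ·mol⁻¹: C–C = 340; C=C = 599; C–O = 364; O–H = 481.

D(C–H) ≈ 398 kJ/mol

Let D be the C–H bond energy.
Σ(broken) = 1×340 + 5×D + 1×364 + 1×481 = 1185 + 5D
Σ(formed) = 4×D + 1×599 + 2×481 = 1561 + 4D
ΔH = Σ(broken) − Σ(formed) = (1185 + 5D) − (1561 + 4D) = −376 + D
Setting this equal to +22 kJ gives D = 398 kJ/mol.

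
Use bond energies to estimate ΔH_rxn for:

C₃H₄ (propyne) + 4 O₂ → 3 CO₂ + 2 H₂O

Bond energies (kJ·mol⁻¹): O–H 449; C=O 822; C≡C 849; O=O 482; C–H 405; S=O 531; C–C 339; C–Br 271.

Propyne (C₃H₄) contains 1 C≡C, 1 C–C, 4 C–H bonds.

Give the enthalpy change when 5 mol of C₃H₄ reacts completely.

ΔH = −9960 kJ

Bonds broken (reactants):
  C≡C: 1 × 849 = 849
  C–C: 1 × 339 = 339
  C–H: 4 × 405 = 1620
  O=O: 4 × 482 = 1928
  Σ(broken) = 4736 kJ
Bonds formed (products):
  C=O: 6 × 822 = 4932
  O–H: 4 × 449 = 1796
  Σ(formed) = 6728 kJ
ΔH = Σ(broken) − Σ(formed) = 4736 − 6728 = −1992 kJ
For 5× the reaction as written: 5 × (−1992) = −9960 kJ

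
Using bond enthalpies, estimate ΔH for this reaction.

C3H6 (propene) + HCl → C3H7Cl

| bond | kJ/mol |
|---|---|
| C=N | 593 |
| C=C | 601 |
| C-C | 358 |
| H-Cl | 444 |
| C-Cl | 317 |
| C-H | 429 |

ΔH ≈ −59 kJ

Bonds broken (reactants):
  C-C: 1 × 358 = 358
  C-H: 6 × 429 = 2574
  C=C: 1 × 601 = 601
  H-Cl: 1 × 444 = 444
  Σ(broken) = 3977 kJ
Bonds formed (products):
  C-C: 2 × 358 = 716
  C-Cl: 1 × 317 = 317
  C-H: 7 × 429 = 3003
  Σ(formed) = 4036 kJ
ΔH = Σ(broken) − Σ(formed) = 3977 − 4036 = −59 kJ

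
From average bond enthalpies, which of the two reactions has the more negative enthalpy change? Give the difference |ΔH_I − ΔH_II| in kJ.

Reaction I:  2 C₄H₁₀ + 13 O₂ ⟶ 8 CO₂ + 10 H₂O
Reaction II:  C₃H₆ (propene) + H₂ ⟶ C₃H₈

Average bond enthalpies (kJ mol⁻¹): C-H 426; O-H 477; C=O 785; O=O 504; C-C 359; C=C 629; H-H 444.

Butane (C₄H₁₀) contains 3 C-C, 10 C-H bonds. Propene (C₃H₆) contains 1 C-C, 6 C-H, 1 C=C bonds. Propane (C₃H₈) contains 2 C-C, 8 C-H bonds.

Reaction I, by 4736 kJ

Reaction I:
  Bonds broken (reactants):
    C-C: 6 × 359 = 2154
    C-H: 20 × 426 = 8520
    O=O: 13 × 504 = 6552
    Σ(broken) = 17226 kJ
  Bonds formed (products):
    C=O: 16 × 785 = 12560
    O-H: 20 × 477 = 9540
    Σ(formed) = 22100 kJ
  ΔH_I = 17226 − 22100 = −4874 kJ
Reaction II:
  Bonds broken (reactants):
    C-C: 1 × 359 = 359
    C-H: 6 × 426 = 2556
    C=C: 1 × 629 = 629
    H-H: 1 × 444 = 444
    Σ(broken) = 3988 kJ
  Bonds formed (products):
    C-C: 2 × 359 = 718
    C-H: 8 × 426 = 3408
    Σ(formed) = 4126 kJ
  ΔH_II = 3988 − 4126 = −138 kJ
ΔH_I − ΔH_II = −4736 kJ, so reaction I has the more negative ΔH; |ΔH_I − ΔH_II| = 4736 kJ.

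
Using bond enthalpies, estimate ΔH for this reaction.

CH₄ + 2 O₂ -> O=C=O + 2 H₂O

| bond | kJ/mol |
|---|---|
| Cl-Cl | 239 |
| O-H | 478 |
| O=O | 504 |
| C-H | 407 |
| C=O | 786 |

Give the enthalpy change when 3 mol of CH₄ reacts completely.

ΔH = −2544 kJ

Bonds broken (reactants):
  C-H: 4 × 407 = 1628
  O=O: 2 × 504 = 1008
  Σ(broken) = 2636 kJ
Bonds formed (products):
  C=O: 2 × 786 = 1572
  O-H: 4 × 478 = 1912
  Σ(formed) = 3484 kJ
ΔH = Σ(broken) − Σ(formed) = 2636 − 3484 = −848 kJ
For 3× the reaction as written: 3 × (−848) = −2544 kJ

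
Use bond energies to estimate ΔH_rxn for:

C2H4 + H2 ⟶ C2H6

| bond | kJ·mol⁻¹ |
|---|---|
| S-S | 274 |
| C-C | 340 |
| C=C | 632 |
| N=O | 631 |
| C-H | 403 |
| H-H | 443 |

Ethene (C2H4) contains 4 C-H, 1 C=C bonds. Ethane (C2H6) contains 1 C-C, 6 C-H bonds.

ΔH ≈ −71 kJ

Bonds broken (reactants):
  C-H: 4 × 403 = 1612
  C=C: 1 × 632 = 632
  H-H: 1 × 443 = 443
  Σ(broken) = 2687 kJ
Bonds formed (products):
  C-C: 1 × 340 = 340
  C-H: 6 × 403 = 2418
  Σ(formed) = 2758 kJ
ΔH = Σ(broken) − Σ(formed) = 2687 − 2758 = −71 kJ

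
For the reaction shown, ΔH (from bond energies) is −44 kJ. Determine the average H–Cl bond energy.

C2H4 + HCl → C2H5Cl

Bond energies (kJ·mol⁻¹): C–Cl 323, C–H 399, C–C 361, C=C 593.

Let D be the H–Cl bond energy.
Σ(broken) = 4×399 + 1×593 + 1×D = 2189 + D
Σ(formed) = 1×361 + 1×323 + 5×399 = 2679
ΔH = Σ(broken) − Σ(formed) = (2189 + D) − (2679) = −490 + D
Setting this equal to −44 kJ gives D = 446 kJ/mol.

D(H–Cl) ≈ 446 kJ/mol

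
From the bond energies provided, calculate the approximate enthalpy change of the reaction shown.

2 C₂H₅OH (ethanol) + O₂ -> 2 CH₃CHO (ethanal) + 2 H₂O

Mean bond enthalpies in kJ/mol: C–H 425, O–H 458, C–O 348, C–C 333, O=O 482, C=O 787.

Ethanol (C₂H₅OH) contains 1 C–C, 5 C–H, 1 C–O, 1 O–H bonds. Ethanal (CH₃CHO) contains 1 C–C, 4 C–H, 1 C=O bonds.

ΔH ≈ −462 kJ

Bonds broken (reactants):
  C–C: 2 × 333 = 666
  C–H: 10 × 425 = 4250
  C–O: 2 × 348 = 696
  O–H: 2 × 458 = 916
  O=O: 1 × 482 = 482
  Σ(broken) = 7010 kJ
Bonds formed (products):
  C–C: 2 × 333 = 666
  C–H: 8 × 425 = 3400
  C=O: 2 × 787 = 1574
  O–H: 4 × 458 = 1832
  Σ(formed) = 7472 kJ
ΔH = Σ(broken) − Σ(formed) = 7010 − 7472 = −462 kJ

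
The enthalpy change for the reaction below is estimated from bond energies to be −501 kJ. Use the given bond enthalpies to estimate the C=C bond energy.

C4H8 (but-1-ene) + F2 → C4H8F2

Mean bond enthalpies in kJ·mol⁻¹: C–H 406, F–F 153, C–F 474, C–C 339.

Let D be the C=C bond energy.
Σ(broken) = 2×339 + 8×406 + 1×D + 1×153 = 4079 + D
Σ(formed) = 3×339 + 2×474 + 8×406 = 5213
ΔH = Σ(broken) − Σ(formed) = (4079 + D) − (5213) = −1134 + D
Setting this equal to −501 kJ gives D = 633 kJ/mol.

D(C=C) ≈ 633 kJ/mol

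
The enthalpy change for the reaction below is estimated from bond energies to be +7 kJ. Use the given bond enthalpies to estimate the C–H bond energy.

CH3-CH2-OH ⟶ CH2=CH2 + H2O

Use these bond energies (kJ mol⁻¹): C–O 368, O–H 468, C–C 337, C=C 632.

D(C–H) ≈ 402 kJ/mol

Let D be the C–H bond energy.
Σ(broken) = 1×337 + 5×D + 1×368 + 1×468 = 1173 + 5D
Σ(formed) = 4×D + 1×632 + 2×468 = 1568 + 4D
ΔH = Σ(broken) − Σ(formed) = (1173 + 5D) − (1568 + 4D) = −395 + D
Setting this equal to +7 kJ gives D = 402 kJ/mol.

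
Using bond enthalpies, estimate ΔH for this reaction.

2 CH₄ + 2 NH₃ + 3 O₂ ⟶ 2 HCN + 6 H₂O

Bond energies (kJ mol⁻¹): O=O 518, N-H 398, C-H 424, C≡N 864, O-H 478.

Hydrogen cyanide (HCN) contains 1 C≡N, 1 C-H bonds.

Bonds broken (reactants):
  C-H: 8 × 424 = 3392
  N-H: 6 × 398 = 2388
  O=O: 3 × 518 = 1554
  Σ(broken) = 7334 kJ
Bonds formed (products):
  C≡N: 2 × 864 = 1728
  C-H: 2 × 424 = 848
  O-H: 12 × 478 = 5736
  Σ(formed) = 8312 kJ
ΔH = Σ(broken) − Σ(formed) = 7334 − 8312 = −978 kJ

ΔH ≈ −978 kJ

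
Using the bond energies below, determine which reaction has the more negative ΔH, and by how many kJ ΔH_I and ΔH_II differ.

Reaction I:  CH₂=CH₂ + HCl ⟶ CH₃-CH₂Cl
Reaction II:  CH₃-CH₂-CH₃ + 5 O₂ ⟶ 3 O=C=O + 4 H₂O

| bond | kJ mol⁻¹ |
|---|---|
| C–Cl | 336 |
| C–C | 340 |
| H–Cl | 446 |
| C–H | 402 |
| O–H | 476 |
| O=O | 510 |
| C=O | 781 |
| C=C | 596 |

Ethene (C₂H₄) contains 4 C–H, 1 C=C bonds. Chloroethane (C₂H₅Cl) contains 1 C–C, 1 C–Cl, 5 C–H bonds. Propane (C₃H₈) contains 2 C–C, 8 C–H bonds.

Reaction II, by 2012 kJ

Reaction I:
  Bonds broken (reactants):
    C–H: 4 × 402 = 1608
    C=C: 1 × 596 = 596
    H–Cl: 1 × 446 = 446
    Σ(broken) = 2650 kJ
  Bonds formed (products):
    C–C: 1 × 340 = 340
    C–Cl: 1 × 336 = 336
    C–H: 5 × 402 = 2010
    Σ(formed) = 2686 kJ
  ΔH_I = 2650 − 2686 = −36 kJ
Reaction II:
  Bonds broken (reactants):
    C–C: 2 × 340 = 680
    C–H: 8 × 402 = 3216
    O=O: 5 × 510 = 2550
    Σ(broken) = 6446 kJ
  Bonds formed (products):
    C=O: 6 × 781 = 4686
    O–H: 8 × 476 = 3808
    Σ(formed) = 8494 kJ
  ΔH_II = 6446 − 8494 = −2048 kJ
ΔH_I − ΔH_II = +2012 kJ, so reaction II has the more negative ΔH; |ΔH_I − ΔH_II| = 2012 kJ.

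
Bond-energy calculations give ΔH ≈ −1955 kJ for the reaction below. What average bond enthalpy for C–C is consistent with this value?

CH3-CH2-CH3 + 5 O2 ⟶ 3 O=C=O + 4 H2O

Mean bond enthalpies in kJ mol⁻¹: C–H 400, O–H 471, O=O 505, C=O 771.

D(C–C) ≈ 357 kJ/mol

Let D be the C–C bond energy.
Σ(broken) = 2×D + 8×400 + 5×505 = 5725 + 2D
Σ(formed) = 6×771 + 8×471 = 8394
ΔH = Σ(broken) − Σ(formed) = (5725 + 2D) − (8394) = −2669 + 2D
Setting this equal to −1955 kJ gives 2D = 714, so D = 357 kJ/mol.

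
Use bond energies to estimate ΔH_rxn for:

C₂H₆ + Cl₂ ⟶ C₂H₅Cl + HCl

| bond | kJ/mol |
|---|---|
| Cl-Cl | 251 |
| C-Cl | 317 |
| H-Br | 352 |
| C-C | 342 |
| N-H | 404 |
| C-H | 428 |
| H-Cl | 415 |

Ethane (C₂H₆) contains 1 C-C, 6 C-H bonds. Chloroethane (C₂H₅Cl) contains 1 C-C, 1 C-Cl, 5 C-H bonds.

ΔH ≈ −53 kJ

Bonds broken (reactants):
  C-C: 1 × 342 = 342
  C-H: 6 × 428 = 2568
  Cl-Cl: 1 × 251 = 251
  Σ(broken) = 3161 kJ
Bonds formed (products):
  C-C: 1 × 342 = 342
  C-Cl: 1 × 317 = 317
  C-H: 5 × 428 = 2140
  H-Cl: 1 × 415 = 415
  Σ(formed) = 3214 kJ
ΔH = Σ(broken) − Σ(formed) = 3161 − 3214 = −53 kJ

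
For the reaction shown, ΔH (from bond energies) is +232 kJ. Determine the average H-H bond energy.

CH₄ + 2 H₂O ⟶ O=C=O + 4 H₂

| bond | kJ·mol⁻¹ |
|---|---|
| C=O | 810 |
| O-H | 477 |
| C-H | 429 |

Let D be the H-H bond energy.
Σ(broken) = 4×429 + 4×477 = 3624
Σ(formed) = 2×810 + 4×D = 1620 + 4D
ΔH = Σ(broken) − Σ(formed) = (3624) − (1620 + 4D) = +2004 − 4D
Setting this equal to +232 kJ gives 4D = 1772, so D = 443 kJ/mol.

D(H-H) ≈ 443 kJ/mol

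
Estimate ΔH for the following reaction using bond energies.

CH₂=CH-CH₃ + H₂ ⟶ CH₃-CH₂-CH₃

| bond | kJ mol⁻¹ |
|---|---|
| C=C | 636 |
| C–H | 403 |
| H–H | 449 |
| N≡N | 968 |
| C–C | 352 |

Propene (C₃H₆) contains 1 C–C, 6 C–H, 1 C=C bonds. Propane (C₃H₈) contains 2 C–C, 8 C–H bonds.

Bonds broken (reactants):
  C–C: 1 × 352 = 352
  C–H: 6 × 403 = 2418
  C=C: 1 × 636 = 636
  H–H: 1 × 449 = 449
  Σ(broken) = 3855 kJ
Bonds formed (products):
  C–C: 2 × 352 = 704
  C–H: 8 × 403 = 3224
  Σ(formed) = 3928 kJ
ΔH = Σ(broken) − Σ(formed) = 3855 − 3928 = −73 kJ

ΔH ≈ −73 kJ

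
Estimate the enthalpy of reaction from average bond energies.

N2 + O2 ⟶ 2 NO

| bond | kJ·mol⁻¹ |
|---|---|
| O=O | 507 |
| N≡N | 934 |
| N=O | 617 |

ΔH ≈ +207 kJ

Bonds broken (reactants):
  N≡N: 1 × 934 = 934
  O=O: 1 × 507 = 507
  Σ(broken) = 1441 kJ
Bonds formed (products):
  N=O: 2 × 617 = 1234
  Σ(formed) = 1234 kJ
ΔH = Σ(broken) − Σ(formed) = 1441 − 1234 = +207 kJ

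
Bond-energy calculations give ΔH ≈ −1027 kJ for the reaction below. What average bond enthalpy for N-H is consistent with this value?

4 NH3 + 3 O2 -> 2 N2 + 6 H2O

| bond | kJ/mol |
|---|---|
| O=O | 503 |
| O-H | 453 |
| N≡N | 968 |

Let D be the N-H bond energy.
Σ(broken) = 12×D + 3×503 = 1509 + 12D
Σ(formed) = 2×968 + 12×453 = 7372
ΔH = Σ(broken) − Σ(formed) = (1509 + 12D) − (7372) = −5863 + 12D
Setting this equal to −1027 kJ gives 12D = 4836, so D = 403 kJ/mol.

D(N-H) ≈ 403 kJ/mol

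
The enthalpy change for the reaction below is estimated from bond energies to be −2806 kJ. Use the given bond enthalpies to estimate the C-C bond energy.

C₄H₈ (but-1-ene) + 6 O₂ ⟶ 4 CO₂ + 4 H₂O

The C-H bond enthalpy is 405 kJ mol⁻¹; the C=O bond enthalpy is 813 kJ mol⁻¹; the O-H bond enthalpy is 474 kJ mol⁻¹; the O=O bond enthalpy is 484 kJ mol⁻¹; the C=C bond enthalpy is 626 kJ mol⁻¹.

D(C-C) ≈ 360 kJ/mol

Let D be the C-C bond energy.
Σ(broken) = 2×D + 8×405 + 1×626 + 6×484 = 6770 + 2D
Σ(formed) = 8×813 + 8×474 = 10296
ΔH = Σ(broken) − Σ(formed) = (6770 + 2D) − (10296) = −3526 + 2D
Setting this equal to −2806 kJ gives 2D = 720, so D = 360 kJ/mol.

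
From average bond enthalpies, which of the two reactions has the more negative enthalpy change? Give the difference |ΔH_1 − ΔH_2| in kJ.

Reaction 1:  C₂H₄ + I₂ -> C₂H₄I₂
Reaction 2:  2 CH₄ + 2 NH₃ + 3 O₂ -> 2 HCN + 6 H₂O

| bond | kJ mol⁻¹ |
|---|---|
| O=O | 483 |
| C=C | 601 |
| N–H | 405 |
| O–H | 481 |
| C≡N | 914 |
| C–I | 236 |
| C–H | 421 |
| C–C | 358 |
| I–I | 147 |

Reaction 2, by 1113 kJ

Reaction 1:
  Bonds broken (reactants):
    C–H: 4 × 421 = 1684
    C=C: 1 × 601 = 601
    I–I: 1 × 147 = 147
    Σ(broken) = 2432 kJ
  Bonds formed (products):
    C–C: 1 × 358 = 358
    C–H: 4 × 421 = 1684
    C–I: 2 × 236 = 472
    Σ(formed) = 2514 kJ
  ΔH_1 = 2432 − 2514 = −82 kJ
Reaction 2:
  Bonds broken (reactants):
    C–H: 8 × 421 = 3368
    N–H: 6 × 405 = 2430
    O=O: 3 × 483 = 1449
    Σ(broken) = 7247 kJ
  Bonds formed (products):
    C≡N: 2 × 914 = 1828
    C–H: 2 × 421 = 842
    O–H: 12 × 481 = 5772
    Σ(formed) = 8442 kJ
  ΔH_2 = 7247 − 8442 = −1195 kJ
ΔH_1 − ΔH_2 = +1113 kJ, so reaction 2 has the more negative ΔH; |ΔH_1 − ΔH_2| = 1113 kJ.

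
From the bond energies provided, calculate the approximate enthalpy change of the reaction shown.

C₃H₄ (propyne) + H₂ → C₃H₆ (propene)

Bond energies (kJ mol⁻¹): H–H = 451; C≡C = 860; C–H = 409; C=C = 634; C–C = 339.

ΔH ≈ −141 kJ

Bonds broken (reactants):
  C≡C: 1 × 860 = 860
  C–C: 1 × 339 = 339
  C–H: 4 × 409 = 1636
  H–H: 1 × 451 = 451
  Σ(broken) = 3286 kJ
Bonds formed (products):
  C–C: 1 × 339 = 339
  C–H: 6 × 409 = 2454
  C=C: 1 × 634 = 634
  Σ(formed) = 3427 kJ
ΔH = Σ(broken) − Σ(formed) = 3286 − 3427 = −141 kJ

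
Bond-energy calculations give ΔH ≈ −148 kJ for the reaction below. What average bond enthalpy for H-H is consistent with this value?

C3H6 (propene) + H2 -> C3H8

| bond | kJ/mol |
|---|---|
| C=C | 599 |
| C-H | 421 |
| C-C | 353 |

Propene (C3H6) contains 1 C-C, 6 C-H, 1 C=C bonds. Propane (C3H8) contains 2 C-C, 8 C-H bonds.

D(H-H) ≈ 448 kJ/mol

Let D be the H-H bond energy.
Σ(broken) = 1×353 + 6×421 + 1×599 + 1×D = 3478 + D
Σ(formed) = 2×353 + 8×421 = 4074
ΔH = Σ(broken) − Σ(formed) = (3478 + D) − (4074) = −596 + D
Setting this equal to −148 kJ gives D = 448 kJ/mol.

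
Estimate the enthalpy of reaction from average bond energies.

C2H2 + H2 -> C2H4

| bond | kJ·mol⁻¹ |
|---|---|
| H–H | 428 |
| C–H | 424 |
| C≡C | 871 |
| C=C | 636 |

Bonds broken (reactants):
  C≡C: 1 × 871 = 871
  C–H: 2 × 424 = 848
  H–H: 1 × 428 = 428
  Σ(broken) = 2147 kJ
Bonds formed (products):
  C–H: 4 × 424 = 1696
  C=C: 1 × 636 = 636
  Σ(formed) = 2332 kJ
ΔH = Σ(broken) − Σ(formed) = 2147 − 2332 = −185 kJ

ΔH ≈ −185 kJ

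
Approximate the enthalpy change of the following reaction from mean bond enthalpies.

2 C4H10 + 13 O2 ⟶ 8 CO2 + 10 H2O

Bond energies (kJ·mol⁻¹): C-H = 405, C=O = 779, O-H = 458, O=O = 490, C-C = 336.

ΔH ≈ −5138 kJ

Bonds broken (reactants):
  C-C: 6 × 336 = 2016
  C-H: 20 × 405 = 8100
  O=O: 13 × 490 = 6370
  Σ(broken) = 16486 kJ
Bonds formed (products):
  C=O: 16 × 779 = 12464
  O-H: 20 × 458 = 9160
  Σ(formed) = 21624 kJ
ΔH = Σ(broken) − Σ(formed) = 16486 − 21624 = −5138 kJ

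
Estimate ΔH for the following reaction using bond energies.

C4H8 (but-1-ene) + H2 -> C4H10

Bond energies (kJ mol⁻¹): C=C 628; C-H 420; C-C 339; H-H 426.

ΔH ≈ −125 kJ

Bonds broken (reactants):
  C-C: 2 × 339 = 678
  C-H: 8 × 420 = 3360
  C=C: 1 × 628 = 628
  H-H: 1 × 426 = 426
  Σ(broken) = 5092 kJ
Bonds formed (products):
  C-C: 3 × 339 = 1017
  C-H: 10 × 420 = 4200
  Σ(formed) = 5217 kJ
ΔH = Σ(broken) − Σ(formed) = 5092 − 5217 = −125 kJ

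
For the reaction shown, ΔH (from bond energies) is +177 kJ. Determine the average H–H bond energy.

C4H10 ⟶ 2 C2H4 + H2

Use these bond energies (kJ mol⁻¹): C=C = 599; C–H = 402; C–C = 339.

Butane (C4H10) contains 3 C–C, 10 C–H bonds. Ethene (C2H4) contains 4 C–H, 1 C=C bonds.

D(H–H) ≈ 446 kJ/mol

Let D be the H–H bond energy.
Σ(broken) = 3×339 + 10×402 = 5037
Σ(formed) = 8×402 + 2×599 + 1×D = 4414 + D
ΔH = Σ(broken) − Σ(formed) = (5037) − (4414 + D) = +623 − D
Setting this equal to +177 kJ gives D = 446 kJ/mol.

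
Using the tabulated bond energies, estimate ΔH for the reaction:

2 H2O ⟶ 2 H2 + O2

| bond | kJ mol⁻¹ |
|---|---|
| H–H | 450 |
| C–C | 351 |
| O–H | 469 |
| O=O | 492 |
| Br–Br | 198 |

ΔH ≈ +484 kJ

Bonds broken (reactants):
  O–H: 4 × 469 = 1876
  Σ(broken) = 1876 kJ
Bonds formed (products):
  H–H: 2 × 450 = 900
  O=O: 1 × 492 = 492
  Σ(formed) = 1392 kJ
ΔH = Σ(broken) − Σ(formed) = 1876 − 1392 = +484 kJ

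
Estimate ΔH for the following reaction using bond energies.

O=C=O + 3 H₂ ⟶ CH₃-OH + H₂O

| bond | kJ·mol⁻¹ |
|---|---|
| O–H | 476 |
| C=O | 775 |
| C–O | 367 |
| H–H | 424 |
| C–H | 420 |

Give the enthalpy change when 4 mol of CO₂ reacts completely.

Bonds broken (reactants):
  C=O: 2 × 775 = 1550
  H–H: 3 × 424 = 1272
  Σ(broken) = 2822 kJ
Bonds formed (products):
  C–H: 3 × 420 = 1260
  C–O: 1 × 367 = 367
  O–H: 3 × 476 = 1428
  Σ(formed) = 3055 kJ
ΔH = Σ(broken) − Σ(formed) = 2822 − 3055 = −233 kJ
For 4× the reaction as written: 4 × (−233) = −932 kJ

ΔH = −932 kJ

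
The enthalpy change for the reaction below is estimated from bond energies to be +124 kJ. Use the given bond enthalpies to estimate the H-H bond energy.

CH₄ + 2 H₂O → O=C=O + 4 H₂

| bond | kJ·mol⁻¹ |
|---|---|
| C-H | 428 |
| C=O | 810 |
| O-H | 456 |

Let D be the H-H bond energy.
Σ(broken) = 4×428 + 4×456 = 3536
Σ(formed) = 2×810 + 4×D = 1620 + 4D
ΔH = Σ(broken) − Σ(formed) = (3536) − (1620 + 4D) = +1916 − 4D
Setting this equal to +124 kJ gives 4D = 1792, so D = 448 kJ/mol.

D(H-H) ≈ 448 kJ/mol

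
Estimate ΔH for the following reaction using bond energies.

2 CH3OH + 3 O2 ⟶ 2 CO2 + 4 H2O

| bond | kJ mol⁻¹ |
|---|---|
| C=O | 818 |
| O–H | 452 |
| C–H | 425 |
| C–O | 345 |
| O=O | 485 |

Bonds broken (reactants):
  C–H: 6 × 425 = 2550
  C–O: 2 × 345 = 690
  O–H: 2 × 452 = 904
  O=O: 3 × 485 = 1455
  Σ(broken) = 5599 kJ
Bonds formed (products):
  C=O: 4 × 818 = 3272
  O–H: 8 × 452 = 3616
  Σ(formed) = 6888 kJ
ΔH = Σ(broken) − Σ(formed) = 5599 − 6888 = −1289 kJ

ΔH ≈ −1289 kJ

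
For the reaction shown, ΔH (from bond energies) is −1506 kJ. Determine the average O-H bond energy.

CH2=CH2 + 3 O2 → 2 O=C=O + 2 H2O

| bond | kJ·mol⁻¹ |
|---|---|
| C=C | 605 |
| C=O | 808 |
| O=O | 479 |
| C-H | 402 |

D(O-H) ≈ 481 kJ/mol

Let D be the O-H bond energy.
Σ(broken) = 4×402 + 1×605 + 3×479 = 3650
Σ(formed) = 4×808 + 4×D = 3232 + 4D
ΔH = Σ(broken) − Σ(formed) = (3650) − (3232 + 4D) = +418 − 4D
Setting this equal to −1506 kJ gives 4D = 1924, so D = 481 kJ/mol.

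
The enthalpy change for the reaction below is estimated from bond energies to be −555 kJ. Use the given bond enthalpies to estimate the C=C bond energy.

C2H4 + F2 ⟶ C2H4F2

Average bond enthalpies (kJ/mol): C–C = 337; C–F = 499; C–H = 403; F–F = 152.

Let D be the C=C bond energy.
Σ(broken) = 4×403 + 1×D + 1×152 = 1764 + D
Σ(formed) = 1×337 + 2×499 + 4×403 = 2947
ΔH = Σ(broken) − Σ(formed) = (1764 + D) − (2947) = −1183 + D
Setting this equal to −555 kJ gives D = 628 kJ/mol.

D(C=C) ≈ 628 kJ/mol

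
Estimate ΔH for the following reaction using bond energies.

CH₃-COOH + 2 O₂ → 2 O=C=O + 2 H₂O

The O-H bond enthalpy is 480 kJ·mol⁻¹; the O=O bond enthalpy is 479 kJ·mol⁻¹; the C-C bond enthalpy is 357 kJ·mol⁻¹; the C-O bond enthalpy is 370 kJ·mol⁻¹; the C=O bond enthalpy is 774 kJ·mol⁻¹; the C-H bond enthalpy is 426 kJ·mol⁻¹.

ΔH ≈ −799 kJ

Bonds broken (reactants):
  C-C: 1 × 357 = 357
  C-H: 3 × 426 = 1278
  C-O: 1 × 370 = 370
  C=O: 1 × 774 = 774
  O-H: 1 × 480 = 480
  O=O: 2 × 479 = 958
  Σ(broken) = 4217 kJ
Bonds formed (products):
  C=O: 4 × 774 = 3096
  O-H: 4 × 480 = 1920
  Σ(formed) = 5016 kJ
ΔH = Σ(broken) − Σ(formed) = 4217 − 5016 = −799 kJ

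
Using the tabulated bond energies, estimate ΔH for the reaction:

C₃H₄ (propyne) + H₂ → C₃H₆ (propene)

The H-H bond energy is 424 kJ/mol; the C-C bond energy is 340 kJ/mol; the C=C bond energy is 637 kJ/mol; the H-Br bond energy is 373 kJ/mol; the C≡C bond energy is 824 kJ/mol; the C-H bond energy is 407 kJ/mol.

ΔH ≈ −203 kJ

Bonds broken (reactants):
  C≡C: 1 × 824 = 824
  C-C: 1 × 340 = 340
  C-H: 4 × 407 = 1628
  H-H: 1 × 424 = 424
  Σ(broken) = 3216 kJ
Bonds formed (products):
  C-C: 1 × 340 = 340
  C-H: 6 × 407 = 2442
  C=C: 1 × 637 = 637
  Σ(formed) = 3419 kJ
ΔH = Σ(broken) − Σ(formed) = 3216 − 3419 = −203 kJ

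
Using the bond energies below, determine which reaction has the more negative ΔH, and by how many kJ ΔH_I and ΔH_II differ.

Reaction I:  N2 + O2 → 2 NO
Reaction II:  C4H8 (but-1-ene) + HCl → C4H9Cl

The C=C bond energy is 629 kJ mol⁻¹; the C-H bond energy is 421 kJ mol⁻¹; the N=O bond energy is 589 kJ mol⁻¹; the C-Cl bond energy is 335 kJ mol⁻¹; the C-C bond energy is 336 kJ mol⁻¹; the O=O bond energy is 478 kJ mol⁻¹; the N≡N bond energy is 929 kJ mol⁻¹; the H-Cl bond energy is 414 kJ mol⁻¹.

Reaction II, by 278 kJ

Reaction I:
  Bonds broken (reactants):
    N≡N: 1 × 929 = 929
    O=O: 1 × 478 = 478
    Σ(broken) = 1407 kJ
  Bonds formed (products):
    N=O: 2 × 589 = 1178
    Σ(formed) = 1178 kJ
  ΔH_I = 1407 − 1178 = +229 kJ
Reaction II:
  Bonds broken (reactants):
    C-C: 2 × 336 = 672
    C-H: 8 × 421 = 3368
    C=C: 1 × 629 = 629
    H-Cl: 1 × 414 = 414
    Σ(broken) = 5083 kJ
  Bonds formed (products):
    C-C: 3 × 336 = 1008
    C-Cl: 1 × 335 = 335
    C-H: 9 × 421 = 3789
    Σ(formed) = 5132 kJ
  ΔH_II = 5083 − 5132 = −49 kJ
ΔH_I − ΔH_II = +278 kJ, so reaction II has the more negative ΔH; |ΔH_I − ΔH_II| = 278 kJ.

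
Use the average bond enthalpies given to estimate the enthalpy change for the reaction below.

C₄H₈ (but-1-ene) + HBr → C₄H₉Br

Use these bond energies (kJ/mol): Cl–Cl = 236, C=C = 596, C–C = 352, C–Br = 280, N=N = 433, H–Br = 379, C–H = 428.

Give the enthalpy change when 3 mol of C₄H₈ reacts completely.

Bonds broken (reactants):
  C–C: 2 × 352 = 704
  C–H: 8 × 428 = 3424
  C=C: 1 × 596 = 596
  H–Br: 1 × 379 = 379
  Σ(broken) = 5103 kJ
Bonds formed (products):
  C–Br: 1 × 280 = 280
  C–C: 3 × 352 = 1056
  C–H: 9 × 428 = 3852
  Σ(formed) = 5188 kJ
ΔH = Σ(broken) − Σ(formed) = 5103 − 5188 = −85 kJ
For 3× the reaction as written: 3 × (−85) = −255 kJ

ΔH = −255 kJ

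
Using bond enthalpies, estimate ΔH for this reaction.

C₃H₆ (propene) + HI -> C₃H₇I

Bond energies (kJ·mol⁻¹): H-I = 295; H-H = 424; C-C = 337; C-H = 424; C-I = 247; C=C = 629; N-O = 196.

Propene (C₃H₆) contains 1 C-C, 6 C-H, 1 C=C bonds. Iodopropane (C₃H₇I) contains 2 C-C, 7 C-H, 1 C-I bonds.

Bonds broken (reactants):
  C-C: 1 × 337 = 337
  C-H: 6 × 424 = 2544
  C=C: 1 × 629 = 629
  H-I: 1 × 295 = 295
  Σ(broken) = 3805 kJ
Bonds formed (products):
  C-C: 2 × 337 = 674
  C-H: 7 × 424 = 2968
  C-I: 1 × 247 = 247
  Σ(formed) = 3889 kJ
ΔH = Σ(broken) − Σ(formed) = 3805 − 3889 = −84 kJ

ΔH ≈ −84 kJ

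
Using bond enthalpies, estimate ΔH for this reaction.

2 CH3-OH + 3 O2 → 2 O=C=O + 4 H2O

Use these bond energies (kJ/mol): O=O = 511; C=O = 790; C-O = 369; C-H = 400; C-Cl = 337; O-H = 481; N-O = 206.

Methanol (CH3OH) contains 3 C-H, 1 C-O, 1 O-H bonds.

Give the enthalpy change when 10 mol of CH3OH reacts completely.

ΔH = −6875 kJ

Bonds broken (reactants):
  C-H: 6 × 400 = 2400
  C-O: 2 × 369 = 738
  O-H: 2 × 481 = 962
  O=O: 3 × 511 = 1533
  Σ(broken) = 5633 kJ
Bonds formed (products):
  C=O: 4 × 790 = 3160
  O-H: 8 × 481 = 3848
  Σ(formed) = 7008 kJ
ΔH = Σ(broken) − Σ(formed) = 5633 − 7008 = −1375 kJ
For 5× the reaction as written: 5 × (−1375) = −6875 kJ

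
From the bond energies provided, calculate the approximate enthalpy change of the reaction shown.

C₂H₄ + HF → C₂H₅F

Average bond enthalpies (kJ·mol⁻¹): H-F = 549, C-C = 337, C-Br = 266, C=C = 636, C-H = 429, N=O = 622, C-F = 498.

ΔH ≈ −79 kJ

Bonds broken (reactants):
  C-H: 4 × 429 = 1716
  C=C: 1 × 636 = 636
  H-F: 1 × 549 = 549
  Σ(broken) = 2901 kJ
Bonds formed (products):
  C-C: 1 × 337 = 337
  C-F: 1 × 498 = 498
  C-H: 5 × 429 = 2145
  Σ(formed) = 2980 kJ
ΔH = Σ(broken) − Σ(formed) = 2901 − 2980 = −79 kJ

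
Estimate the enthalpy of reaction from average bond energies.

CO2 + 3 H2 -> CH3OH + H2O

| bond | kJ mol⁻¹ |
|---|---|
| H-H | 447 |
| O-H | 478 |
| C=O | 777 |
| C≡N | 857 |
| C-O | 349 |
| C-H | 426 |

Bonds broken (reactants):
  C=O: 2 × 777 = 1554
  H-H: 3 × 447 = 1341
  Σ(broken) = 2895 kJ
Bonds formed (products):
  C-H: 3 × 426 = 1278
  C-O: 1 × 349 = 349
  O-H: 3 × 478 = 1434
  Σ(formed) = 3061 kJ
ΔH = Σ(broken) − Σ(formed) = 2895 − 3061 = −166 kJ

ΔH ≈ −166 kJ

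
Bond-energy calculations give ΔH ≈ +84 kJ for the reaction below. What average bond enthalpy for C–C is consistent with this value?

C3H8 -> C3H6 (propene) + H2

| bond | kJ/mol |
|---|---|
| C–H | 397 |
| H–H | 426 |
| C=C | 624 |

Let D be the C–C bond energy.
Σ(broken) = 2×D + 8×397 = 3176 + 2D
Σ(formed) = 1×D + 6×397 + 1×624 + 1×426 = 3432 + D
ΔH = Σ(broken) − Σ(formed) = (3176 + 2D) − (3432 + D) = −256 + D
Setting this equal to +84 kJ gives D = 340 kJ/mol.

D(C–C) ≈ 340 kJ/mol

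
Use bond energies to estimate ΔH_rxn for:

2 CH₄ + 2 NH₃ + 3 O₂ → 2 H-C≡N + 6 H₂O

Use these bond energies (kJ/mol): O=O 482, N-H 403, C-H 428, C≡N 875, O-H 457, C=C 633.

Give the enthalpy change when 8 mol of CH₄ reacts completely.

Bonds broken (reactants):
  C-H: 8 × 428 = 3424
  N-H: 6 × 403 = 2418
  O=O: 3 × 482 = 1446
  Σ(broken) = 7288 kJ
Bonds formed (products):
  C≡N: 2 × 875 = 1750
  C-H: 2 × 428 = 856
  O-H: 12 × 457 = 5484
  Σ(formed) = 8090 kJ
ΔH = Σ(broken) − Σ(formed) = 7288 − 8090 = −802 kJ
For 4× the reaction as written: 4 × (−802) = −3208 kJ

ΔH = −3208 kJ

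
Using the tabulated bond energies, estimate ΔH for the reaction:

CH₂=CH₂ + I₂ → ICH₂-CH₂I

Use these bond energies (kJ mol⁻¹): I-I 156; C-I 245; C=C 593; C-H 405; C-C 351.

ΔH ≈ −92 kJ

Bonds broken (reactants):
  C-H: 4 × 405 = 1620
  C=C: 1 × 593 = 593
  I-I: 1 × 156 = 156
  Σ(broken) = 2369 kJ
Bonds formed (products):
  C-C: 1 × 351 = 351
  C-H: 4 × 405 = 1620
  C-I: 2 × 245 = 490
  Σ(formed) = 2461 kJ
ΔH = Σ(broken) − Σ(formed) = 2369 − 2461 = −92 kJ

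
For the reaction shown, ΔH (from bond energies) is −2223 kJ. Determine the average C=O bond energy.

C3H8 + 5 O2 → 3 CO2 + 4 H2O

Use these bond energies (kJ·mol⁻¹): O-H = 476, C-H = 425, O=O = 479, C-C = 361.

Let D be the C=O bond energy.
Σ(broken) = 2×361 + 8×425 + 5×479 = 6517
Σ(formed) = 6×D + 8×476 = 3808 + 6D
ΔH = Σ(broken) − Σ(formed) = (6517) − (3808 + 6D) = +2709 − 6D
Setting this equal to −2223 kJ gives 6D = 4932, so D = 822 kJ/mol.

D(C=O) ≈ 822 kJ/mol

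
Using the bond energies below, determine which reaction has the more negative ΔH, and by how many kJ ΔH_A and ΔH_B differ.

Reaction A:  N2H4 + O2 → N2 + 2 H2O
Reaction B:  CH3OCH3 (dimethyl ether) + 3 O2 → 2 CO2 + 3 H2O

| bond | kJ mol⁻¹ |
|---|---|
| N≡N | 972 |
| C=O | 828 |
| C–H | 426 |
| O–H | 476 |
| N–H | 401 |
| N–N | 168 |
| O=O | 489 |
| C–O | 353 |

Reaction B, by 824 kJ

Reaction A:
  Bonds broken (reactants):
    N–H: 4 × 401 = 1604
    N–N: 1 × 168 = 168
    O=O: 1 × 489 = 489
    Σ(broken) = 2261 kJ
  Bonds formed (products):
    N≡N: 1 × 972 = 972
    O–H: 4 × 476 = 1904
    Σ(formed) = 2876 kJ
  ΔH_A = 2261 − 2876 = −615 kJ
Reaction B:
  Bonds broken (reactants):
    C–H: 6 × 426 = 2556
    C–O: 2 × 353 = 706
    O=O: 3 × 489 = 1467
    Σ(broken) = 4729 kJ
  Bonds formed (products):
    C=O: 4 × 828 = 3312
    O–H: 6 × 476 = 2856
    Σ(formed) = 6168 kJ
  ΔH_B = 4729 − 6168 = −1439 kJ
ΔH_A − ΔH_B = +824 kJ, so reaction B has the more negative ΔH; |ΔH_A − ΔH_B| = 824 kJ.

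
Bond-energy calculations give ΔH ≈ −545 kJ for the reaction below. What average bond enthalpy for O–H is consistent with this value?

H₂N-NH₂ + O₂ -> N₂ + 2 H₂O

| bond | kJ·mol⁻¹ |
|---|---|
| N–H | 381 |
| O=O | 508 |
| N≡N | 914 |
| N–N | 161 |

Let D be the O–H bond energy.
Σ(broken) = 4×381 + 1×161 + 1×508 = 2193
Σ(formed) = 1×914 + 4×D = 914 + 4D
ΔH = Σ(broken) − Σ(formed) = (2193) − (914 + 4D) = +1279 − 4D
Setting this equal to −545 kJ gives 4D = 1824, so D = 456 kJ/mol.

D(O–H) ≈ 456 kJ/mol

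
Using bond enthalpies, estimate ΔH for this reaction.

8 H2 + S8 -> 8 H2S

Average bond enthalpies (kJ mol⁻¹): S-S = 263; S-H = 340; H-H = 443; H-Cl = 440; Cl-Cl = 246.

Bonds broken (reactants):
  H-H: 8 × 443 = 3544
  S-S: 8 × 263 = 2104
  Σ(broken) = 5648 kJ
Bonds formed (products):
  S-H: 16 × 340 = 5440
  Σ(formed) = 5440 kJ
ΔH = Σ(broken) − Σ(formed) = 5648 − 5440 = +208 kJ

ΔH ≈ +208 kJ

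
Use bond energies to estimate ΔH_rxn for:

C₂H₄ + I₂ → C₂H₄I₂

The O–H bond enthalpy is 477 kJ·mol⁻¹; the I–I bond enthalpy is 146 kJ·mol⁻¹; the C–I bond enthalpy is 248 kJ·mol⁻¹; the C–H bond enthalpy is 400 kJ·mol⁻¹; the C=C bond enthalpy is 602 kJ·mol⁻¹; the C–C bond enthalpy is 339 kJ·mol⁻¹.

ΔH ≈ −87 kJ

Bonds broken (reactants):
  C–H: 4 × 400 = 1600
  C=C: 1 × 602 = 602
  I–I: 1 × 146 = 146
  Σ(broken) = 2348 kJ
Bonds formed (products):
  C–C: 1 × 339 = 339
  C–H: 4 × 400 = 1600
  C–I: 2 × 248 = 496
  Σ(formed) = 2435 kJ
ΔH = Σ(broken) − Σ(formed) = 2348 − 2435 = −87 kJ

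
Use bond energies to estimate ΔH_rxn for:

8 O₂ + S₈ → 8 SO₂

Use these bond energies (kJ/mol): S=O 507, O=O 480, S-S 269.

Bonds broken (reactants):
  O=O: 8 × 480 = 3840
  S-S: 8 × 269 = 2152
  Σ(broken) = 5992 kJ
Bonds formed (products):
  S=O: 16 × 507 = 8112
  Σ(formed) = 8112 kJ
ΔH = Σ(broken) − Σ(formed) = 5992 − 8112 = −2120 kJ

ΔH ≈ −2120 kJ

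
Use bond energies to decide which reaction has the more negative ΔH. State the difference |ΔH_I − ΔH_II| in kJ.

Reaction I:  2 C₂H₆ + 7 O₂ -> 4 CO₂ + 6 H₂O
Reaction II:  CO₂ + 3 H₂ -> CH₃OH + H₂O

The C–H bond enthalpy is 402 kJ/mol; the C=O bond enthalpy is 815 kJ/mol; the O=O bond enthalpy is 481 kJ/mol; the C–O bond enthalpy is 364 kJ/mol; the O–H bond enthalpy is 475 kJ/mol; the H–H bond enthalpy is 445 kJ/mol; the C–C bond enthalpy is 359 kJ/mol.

Reaction I:
  Bonds broken (reactants):
    C–C: 2 × 359 = 718
    C–H: 12 × 402 = 4824
    O=O: 7 × 481 = 3367
    Σ(broken) = 8909 kJ
  Bonds formed (products):
    C=O: 8 × 815 = 6520
    O–H: 12 × 475 = 5700
    Σ(formed) = 12220 kJ
  ΔH_I = 8909 − 12220 = −3311 kJ
Reaction II:
  Bonds broken (reactants):
    C=O: 2 × 815 = 1630
    H–H: 3 × 445 = 1335
    Σ(broken) = 2965 kJ
  Bonds formed (products):
    C–H: 3 × 402 = 1206
    C–O: 1 × 364 = 364
    O–H: 3 × 475 = 1425
    Σ(formed) = 2995 kJ
  ΔH_II = 2965 − 2995 = −30 kJ
ΔH_I − ΔH_II = −3281 kJ, so reaction I has the more negative ΔH; |ΔH_I − ΔH_II| = 3281 kJ.

Reaction I, by 3281 kJ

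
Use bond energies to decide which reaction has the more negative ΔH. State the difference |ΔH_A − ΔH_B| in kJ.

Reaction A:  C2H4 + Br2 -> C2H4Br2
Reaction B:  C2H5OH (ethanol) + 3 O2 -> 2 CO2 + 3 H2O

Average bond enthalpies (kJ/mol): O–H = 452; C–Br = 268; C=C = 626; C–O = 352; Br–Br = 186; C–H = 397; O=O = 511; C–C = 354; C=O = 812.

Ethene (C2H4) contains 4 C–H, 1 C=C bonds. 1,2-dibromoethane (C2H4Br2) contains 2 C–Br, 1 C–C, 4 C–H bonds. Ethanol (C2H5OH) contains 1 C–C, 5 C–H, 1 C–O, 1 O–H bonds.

Reaction A:
  Bonds broken (reactants):
    Br–Br: 1 × 186 = 186
    C–H: 4 × 397 = 1588
    C=C: 1 × 626 = 626
    Σ(broken) = 2400 kJ
  Bonds formed (products):
    C–Br: 2 × 268 = 536
    C–C: 1 × 354 = 354
    C–H: 4 × 397 = 1588
    Σ(formed) = 2478 kJ
  ΔH_A = 2400 − 2478 = −78 kJ
Reaction B:
  Bonds broken (reactants):
    C–C: 1 × 354 = 354
    C–H: 5 × 397 = 1985
    C–O: 1 × 352 = 352
    O–H: 1 × 452 = 452
    O=O: 3 × 511 = 1533
    Σ(broken) = 4676 kJ
  Bonds formed (products):
    C=O: 4 × 812 = 3248
    O–H: 6 × 452 = 2712
    Σ(formed) = 5960 kJ
  ΔH_B = 4676 − 5960 = −1284 kJ
ΔH_A − ΔH_B = +1206 kJ, so reaction B has the more negative ΔH; |ΔH_A − ΔH_B| = 1206 kJ.

Reaction B, by 1206 kJ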